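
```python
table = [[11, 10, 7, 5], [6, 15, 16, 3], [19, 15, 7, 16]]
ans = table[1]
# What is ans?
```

table has 3 rows. Row 1 is [6, 15, 16, 3].

[6, 15, 16, 3]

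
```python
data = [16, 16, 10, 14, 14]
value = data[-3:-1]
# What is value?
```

data has length 5. The slice data[-3:-1] selects indices [2, 3] (2->10, 3->14), giving [10, 14].

[10, 14]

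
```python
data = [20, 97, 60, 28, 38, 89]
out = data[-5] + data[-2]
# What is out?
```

data has length 6. Negative index -5 maps to positive index 6 + (-5) = 1. data[1] = 97.
data has length 6. Negative index -2 maps to positive index 6 + (-2) = 4. data[4] = 38.
Sum: 97 + 38 = 135.

135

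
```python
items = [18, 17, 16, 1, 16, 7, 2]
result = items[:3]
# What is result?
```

items has length 7. The slice items[:3] selects indices [0, 1, 2] (0->18, 1->17, 2->16), giving [18, 17, 16].

[18, 17, 16]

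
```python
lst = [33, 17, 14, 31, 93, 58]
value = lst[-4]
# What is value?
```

lst has length 6. Negative index -4 maps to positive index 6 + (-4) = 2. lst[2] = 14.

14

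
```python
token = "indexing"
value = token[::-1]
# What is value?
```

token has length 8. The slice token[::-1] selects indices [7, 6, 5, 4, 3, 2, 1, 0] (7->'g', 6->'n', 5->'i', 4->'x', 3->'e', 2->'d', 1->'n', 0->'i'), giving 'gnixedni'.

'gnixedni'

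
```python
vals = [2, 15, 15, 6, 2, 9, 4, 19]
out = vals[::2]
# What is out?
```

vals has length 8. The slice vals[::2] selects indices [0, 2, 4, 6] (0->2, 2->15, 4->2, 6->4), giving [2, 15, 2, 4].

[2, 15, 2, 4]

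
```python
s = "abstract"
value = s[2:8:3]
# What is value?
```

s has length 8. The slice s[2:8:3] selects indices [2, 5] (2->'s', 5->'a'), giving 'sa'.

'sa'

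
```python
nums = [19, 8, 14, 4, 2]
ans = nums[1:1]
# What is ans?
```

nums has length 5. The slice nums[1:1] resolves to an empty index range, so the result is [].

[]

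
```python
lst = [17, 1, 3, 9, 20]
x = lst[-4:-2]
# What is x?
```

lst has length 5. The slice lst[-4:-2] selects indices [1, 2] (1->1, 2->3), giving [1, 3].

[1, 3]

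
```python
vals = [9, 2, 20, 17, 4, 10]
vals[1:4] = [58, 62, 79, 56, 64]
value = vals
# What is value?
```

vals starts as [9, 2, 20, 17, 4, 10] (length 6). The slice vals[1:4] covers indices [1, 2, 3] with values [2, 20, 17]. Replacing that slice with [58, 62, 79, 56, 64] (different length) produces [9, 58, 62, 79, 56, 64, 4, 10].

[9, 58, 62, 79, 56, 64, 4, 10]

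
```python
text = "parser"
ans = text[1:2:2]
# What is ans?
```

text has length 6. The slice text[1:2:2] selects indices [1] (1->'a'), giving 'a'.

'a'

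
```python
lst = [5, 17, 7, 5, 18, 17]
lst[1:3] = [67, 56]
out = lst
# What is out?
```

lst starts as [5, 17, 7, 5, 18, 17] (length 6). The slice lst[1:3] covers indices [1, 2] with values [17, 7]. Replacing that slice with [67, 56] (same length) produces [5, 67, 56, 5, 18, 17].

[5, 67, 56, 5, 18, 17]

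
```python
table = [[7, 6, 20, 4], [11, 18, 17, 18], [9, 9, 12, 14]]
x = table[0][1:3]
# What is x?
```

table[0] = [7, 6, 20, 4]. table[0] has length 4. The slice table[0][1:3] selects indices [1, 2] (1->6, 2->20), giving [6, 20].

[6, 20]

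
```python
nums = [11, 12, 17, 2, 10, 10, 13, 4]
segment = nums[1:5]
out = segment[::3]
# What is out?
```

nums has length 8. The slice nums[1:5] selects indices [1, 2, 3, 4] (1->12, 2->17, 3->2, 4->10), giving [12, 17, 2, 10]. So segment = [12, 17, 2, 10]. segment has length 4. The slice segment[::3] selects indices [0, 3] (0->12, 3->10), giving [12, 10].

[12, 10]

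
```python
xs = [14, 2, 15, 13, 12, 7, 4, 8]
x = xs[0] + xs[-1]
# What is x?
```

xs has length 8. xs[0] = 14.
xs has length 8. Negative index -1 maps to positive index 8 + (-1) = 7. xs[7] = 8.
Sum: 14 + 8 = 22.

22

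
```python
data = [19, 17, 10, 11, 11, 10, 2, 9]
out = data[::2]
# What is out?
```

data has length 8. The slice data[::2] selects indices [0, 2, 4, 6] (0->19, 2->10, 4->11, 6->2), giving [19, 10, 11, 2].

[19, 10, 11, 2]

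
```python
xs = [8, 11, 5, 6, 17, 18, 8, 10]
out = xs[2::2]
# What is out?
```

xs has length 8. The slice xs[2::2] selects indices [2, 4, 6] (2->5, 4->17, 6->8), giving [5, 17, 8].

[5, 17, 8]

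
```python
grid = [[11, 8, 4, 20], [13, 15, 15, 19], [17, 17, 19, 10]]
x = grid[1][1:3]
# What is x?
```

grid[1] = [13, 15, 15, 19]. grid[1] has length 4. The slice grid[1][1:3] selects indices [1, 2] (1->15, 2->15), giving [15, 15].

[15, 15]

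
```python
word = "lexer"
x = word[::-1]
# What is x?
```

word has length 5. The slice word[::-1] selects indices [4, 3, 2, 1, 0] (4->'r', 3->'e', 2->'x', 1->'e', 0->'l'), giving 'rexel'.

'rexel'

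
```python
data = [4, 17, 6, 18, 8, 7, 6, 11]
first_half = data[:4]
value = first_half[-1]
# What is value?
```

data has length 8. The slice data[:4] selects indices [0, 1, 2, 3] (0->4, 1->17, 2->6, 3->18), giving [4, 17, 6, 18]. So first_half = [4, 17, 6, 18]. Then first_half[-1] = 18.

18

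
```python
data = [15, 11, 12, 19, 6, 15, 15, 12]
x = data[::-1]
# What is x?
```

data has length 8. The slice data[::-1] selects indices [7, 6, 5, 4, 3, 2, 1, 0] (7->12, 6->15, 5->15, 4->6, 3->19, 2->12, 1->11, 0->15), giving [12, 15, 15, 6, 19, 12, 11, 15].

[12, 15, 15, 6, 19, 12, 11, 15]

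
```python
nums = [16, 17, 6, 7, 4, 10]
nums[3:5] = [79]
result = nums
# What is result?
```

nums starts as [16, 17, 6, 7, 4, 10] (length 6). The slice nums[3:5] covers indices [3, 4] with values [7, 4]. Replacing that slice with [79] (different length) produces [16, 17, 6, 79, 10].

[16, 17, 6, 79, 10]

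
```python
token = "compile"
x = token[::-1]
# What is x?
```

token has length 7. The slice token[::-1] selects indices [6, 5, 4, 3, 2, 1, 0] (6->'e', 5->'l', 4->'i', 3->'p', 2->'m', 1->'o', 0->'c'), giving 'elipmoc'.

'elipmoc'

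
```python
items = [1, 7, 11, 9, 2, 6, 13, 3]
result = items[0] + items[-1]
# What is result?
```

items has length 8. items[0] = 1.
items has length 8. Negative index -1 maps to positive index 8 + (-1) = 7. items[7] = 3.
Sum: 1 + 3 = 4.

4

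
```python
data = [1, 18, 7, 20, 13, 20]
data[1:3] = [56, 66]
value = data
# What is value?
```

data starts as [1, 18, 7, 20, 13, 20] (length 6). The slice data[1:3] covers indices [1, 2] with values [18, 7]. Replacing that slice with [56, 66] (same length) produces [1, 56, 66, 20, 13, 20].

[1, 56, 66, 20, 13, 20]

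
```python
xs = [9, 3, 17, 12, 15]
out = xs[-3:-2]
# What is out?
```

xs has length 5. The slice xs[-3:-2] selects indices [2] (2->17), giving [17].

[17]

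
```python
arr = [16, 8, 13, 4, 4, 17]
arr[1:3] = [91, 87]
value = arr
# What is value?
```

arr starts as [16, 8, 13, 4, 4, 17] (length 6). The slice arr[1:3] covers indices [1, 2] with values [8, 13]. Replacing that slice with [91, 87] (same length) produces [16, 91, 87, 4, 4, 17].

[16, 91, 87, 4, 4, 17]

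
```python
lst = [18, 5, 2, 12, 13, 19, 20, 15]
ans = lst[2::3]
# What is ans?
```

lst has length 8. The slice lst[2::3] selects indices [2, 5] (2->2, 5->19), giving [2, 19].

[2, 19]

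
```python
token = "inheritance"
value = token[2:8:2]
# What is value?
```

token has length 11. The slice token[2:8:2] selects indices [2, 4, 6] (2->'h', 4->'r', 6->'t'), giving 'hrt'.

'hrt'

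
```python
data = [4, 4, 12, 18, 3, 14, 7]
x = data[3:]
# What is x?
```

data has length 7. The slice data[3:] selects indices [3, 4, 5, 6] (3->18, 4->3, 5->14, 6->7), giving [18, 3, 14, 7].

[18, 3, 14, 7]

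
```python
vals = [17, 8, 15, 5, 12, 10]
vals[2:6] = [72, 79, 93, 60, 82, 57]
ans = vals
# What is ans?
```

vals starts as [17, 8, 15, 5, 12, 10] (length 6). The slice vals[2:6] covers indices [2, 3, 4, 5] with values [15, 5, 12, 10]. Replacing that slice with [72, 79, 93, 60, 82, 57] (different length) produces [17, 8, 72, 79, 93, 60, 82, 57].

[17, 8, 72, 79, 93, 60, 82, 57]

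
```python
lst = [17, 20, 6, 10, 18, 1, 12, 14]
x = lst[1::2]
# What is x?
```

lst has length 8. The slice lst[1::2] selects indices [1, 3, 5, 7] (1->20, 3->10, 5->1, 7->14), giving [20, 10, 1, 14].

[20, 10, 1, 14]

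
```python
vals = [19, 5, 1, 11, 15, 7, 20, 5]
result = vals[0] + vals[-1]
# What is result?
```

vals has length 8. vals[0] = 19.
vals has length 8. Negative index -1 maps to positive index 8 + (-1) = 7. vals[7] = 5.
Sum: 19 + 5 = 24.

24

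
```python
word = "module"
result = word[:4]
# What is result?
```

word has length 6. The slice word[:4] selects indices [0, 1, 2, 3] (0->'m', 1->'o', 2->'d', 3->'u'), giving 'modu'.

'modu'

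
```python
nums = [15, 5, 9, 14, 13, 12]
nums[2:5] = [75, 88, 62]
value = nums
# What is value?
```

nums starts as [15, 5, 9, 14, 13, 12] (length 6). The slice nums[2:5] covers indices [2, 3, 4] with values [9, 14, 13]. Replacing that slice with [75, 88, 62] (same length) produces [15, 5, 75, 88, 62, 12].

[15, 5, 75, 88, 62, 12]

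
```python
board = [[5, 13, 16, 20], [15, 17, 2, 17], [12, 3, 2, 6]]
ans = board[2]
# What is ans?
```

board has 3 rows. Row 2 is [12, 3, 2, 6].

[12, 3, 2, 6]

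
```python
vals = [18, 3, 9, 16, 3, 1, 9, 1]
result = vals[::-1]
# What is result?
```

vals has length 8. The slice vals[::-1] selects indices [7, 6, 5, 4, 3, 2, 1, 0] (7->1, 6->9, 5->1, 4->3, 3->16, 2->9, 1->3, 0->18), giving [1, 9, 1, 3, 16, 9, 3, 18].

[1, 9, 1, 3, 16, 9, 3, 18]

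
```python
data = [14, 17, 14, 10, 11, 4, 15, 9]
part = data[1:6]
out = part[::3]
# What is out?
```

data has length 8. The slice data[1:6] selects indices [1, 2, 3, 4, 5] (1->17, 2->14, 3->10, 4->11, 5->4), giving [17, 14, 10, 11, 4]. So part = [17, 14, 10, 11, 4]. part has length 5. The slice part[::3] selects indices [0, 3] (0->17, 3->11), giving [17, 11].

[17, 11]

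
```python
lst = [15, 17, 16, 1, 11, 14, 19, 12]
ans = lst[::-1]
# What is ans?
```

lst has length 8. The slice lst[::-1] selects indices [7, 6, 5, 4, 3, 2, 1, 0] (7->12, 6->19, 5->14, 4->11, 3->1, 2->16, 1->17, 0->15), giving [12, 19, 14, 11, 1, 16, 17, 15].

[12, 19, 14, 11, 1, 16, 17, 15]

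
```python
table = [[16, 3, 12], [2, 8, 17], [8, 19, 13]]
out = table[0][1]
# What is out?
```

table[0] = [16, 3, 12]. Taking column 1 of that row yields 3.

3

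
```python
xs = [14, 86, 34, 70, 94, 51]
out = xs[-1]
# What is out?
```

xs has length 6. Negative index -1 maps to positive index 6 + (-1) = 5. xs[5] = 51.

51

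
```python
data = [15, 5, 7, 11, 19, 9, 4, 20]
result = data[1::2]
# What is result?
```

data has length 8. The slice data[1::2] selects indices [1, 3, 5, 7] (1->5, 3->11, 5->9, 7->20), giving [5, 11, 9, 20].

[5, 11, 9, 20]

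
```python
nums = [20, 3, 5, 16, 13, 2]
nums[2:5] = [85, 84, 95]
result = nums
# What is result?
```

nums starts as [20, 3, 5, 16, 13, 2] (length 6). The slice nums[2:5] covers indices [2, 3, 4] with values [5, 16, 13]. Replacing that slice with [85, 84, 95] (same length) produces [20, 3, 85, 84, 95, 2].

[20, 3, 85, 84, 95, 2]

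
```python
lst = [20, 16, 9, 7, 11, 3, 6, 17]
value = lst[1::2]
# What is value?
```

lst has length 8. The slice lst[1::2] selects indices [1, 3, 5, 7] (1->16, 3->7, 5->3, 7->17), giving [16, 7, 3, 17].

[16, 7, 3, 17]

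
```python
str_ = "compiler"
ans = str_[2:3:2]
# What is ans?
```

str_ has length 8. The slice str_[2:3:2] selects indices [2] (2->'m'), giving 'm'.

'm'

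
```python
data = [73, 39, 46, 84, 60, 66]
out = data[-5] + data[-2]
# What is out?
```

data has length 6. Negative index -5 maps to positive index 6 + (-5) = 1. data[1] = 39.
data has length 6. Negative index -2 maps to positive index 6 + (-2) = 4. data[4] = 60.
Sum: 39 + 60 = 99.

99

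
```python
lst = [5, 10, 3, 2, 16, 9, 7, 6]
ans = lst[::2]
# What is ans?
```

lst has length 8. The slice lst[::2] selects indices [0, 2, 4, 6] (0->5, 2->3, 4->16, 6->7), giving [5, 3, 16, 7].

[5, 3, 16, 7]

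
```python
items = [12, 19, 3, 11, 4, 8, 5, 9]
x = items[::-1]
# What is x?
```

items has length 8. The slice items[::-1] selects indices [7, 6, 5, 4, 3, 2, 1, 0] (7->9, 6->5, 5->8, 4->4, 3->11, 2->3, 1->19, 0->12), giving [9, 5, 8, 4, 11, 3, 19, 12].

[9, 5, 8, 4, 11, 3, 19, 12]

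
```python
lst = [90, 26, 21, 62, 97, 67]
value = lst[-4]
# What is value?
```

lst has length 6. Negative index -4 maps to positive index 6 + (-4) = 2. lst[2] = 21.

21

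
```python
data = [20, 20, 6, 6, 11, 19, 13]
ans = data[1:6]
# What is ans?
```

data has length 7. The slice data[1:6] selects indices [1, 2, 3, 4, 5] (1->20, 2->6, 3->6, 4->11, 5->19), giving [20, 6, 6, 11, 19].

[20, 6, 6, 11, 19]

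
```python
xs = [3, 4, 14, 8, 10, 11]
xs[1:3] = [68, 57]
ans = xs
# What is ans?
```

xs starts as [3, 4, 14, 8, 10, 11] (length 6). The slice xs[1:3] covers indices [1, 2] with values [4, 14]. Replacing that slice with [68, 57] (same length) produces [3, 68, 57, 8, 10, 11].

[3, 68, 57, 8, 10, 11]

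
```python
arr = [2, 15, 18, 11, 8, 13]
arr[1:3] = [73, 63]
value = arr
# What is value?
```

arr starts as [2, 15, 18, 11, 8, 13] (length 6). The slice arr[1:3] covers indices [1, 2] with values [15, 18]. Replacing that slice with [73, 63] (same length) produces [2, 73, 63, 11, 8, 13].

[2, 73, 63, 11, 8, 13]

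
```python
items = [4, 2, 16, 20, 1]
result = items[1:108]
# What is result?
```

items has length 5. The slice items[1:108] selects indices [1, 2, 3, 4] (1->2, 2->16, 3->20, 4->1), giving [2, 16, 20, 1].

[2, 16, 20, 1]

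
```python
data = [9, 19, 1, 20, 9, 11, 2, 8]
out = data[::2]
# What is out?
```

data has length 8. The slice data[::2] selects indices [0, 2, 4, 6] (0->9, 2->1, 4->9, 6->2), giving [9, 1, 9, 2].

[9, 1, 9, 2]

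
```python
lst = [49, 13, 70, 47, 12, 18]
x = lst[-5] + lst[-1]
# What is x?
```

lst has length 6. Negative index -5 maps to positive index 6 + (-5) = 1. lst[1] = 13.
lst has length 6. Negative index -1 maps to positive index 6 + (-1) = 5. lst[5] = 18.
Sum: 13 + 18 = 31.

31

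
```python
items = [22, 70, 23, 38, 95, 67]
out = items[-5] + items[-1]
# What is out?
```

items has length 6. Negative index -5 maps to positive index 6 + (-5) = 1. items[1] = 70.
items has length 6. Negative index -1 maps to positive index 6 + (-1) = 5. items[5] = 67.
Sum: 70 + 67 = 137.

137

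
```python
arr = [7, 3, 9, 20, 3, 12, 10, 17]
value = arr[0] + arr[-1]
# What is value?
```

arr has length 8. arr[0] = 7.
arr has length 8. Negative index -1 maps to positive index 8 + (-1) = 7. arr[7] = 17.
Sum: 7 + 17 = 24.

24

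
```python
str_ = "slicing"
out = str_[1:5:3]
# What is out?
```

str_ has length 7. The slice str_[1:5:3] selects indices [1, 4] (1->'l', 4->'i'), giving 'li'.

'li'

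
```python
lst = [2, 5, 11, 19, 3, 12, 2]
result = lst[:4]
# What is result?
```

lst has length 7. The slice lst[:4] selects indices [0, 1, 2, 3] (0->2, 1->5, 2->11, 3->19), giving [2, 5, 11, 19].

[2, 5, 11, 19]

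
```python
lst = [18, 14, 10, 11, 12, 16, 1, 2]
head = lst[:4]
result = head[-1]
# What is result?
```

lst has length 8. The slice lst[:4] selects indices [0, 1, 2, 3] (0->18, 1->14, 2->10, 3->11), giving [18, 14, 10, 11]. So head = [18, 14, 10, 11]. Then head[-1] = 11.

11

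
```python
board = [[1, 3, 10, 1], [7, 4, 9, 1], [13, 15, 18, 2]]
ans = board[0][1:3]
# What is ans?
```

board[0] = [1, 3, 10, 1]. board[0] has length 4. The slice board[0][1:3] selects indices [1, 2] (1->3, 2->10), giving [3, 10].

[3, 10]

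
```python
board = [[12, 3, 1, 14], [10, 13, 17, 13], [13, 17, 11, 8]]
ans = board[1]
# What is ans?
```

board has 3 rows. Row 1 is [10, 13, 17, 13].

[10, 13, 17, 13]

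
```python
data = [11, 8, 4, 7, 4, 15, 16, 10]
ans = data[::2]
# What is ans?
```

data has length 8. The slice data[::2] selects indices [0, 2, 4, 6] (0->11, 2->4, 4->4, 6->16), giving [11, 4, 4, 16].

[11, 4, 4, 16]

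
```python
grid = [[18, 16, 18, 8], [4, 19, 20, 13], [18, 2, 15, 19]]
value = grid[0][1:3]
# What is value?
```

grid[0] = [18, 16, 18, 8]. grid[0] has length 4. The slice grid[0][1:3] selects indices [1, 2] (1->16, 2->18), giving [16, 18].

[16, 18]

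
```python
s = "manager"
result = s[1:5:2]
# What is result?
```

s has length 7. The slice s[1:5:2] selects indices [1, 3] (1->'a', 3->'a'), giving 'aa'.

'aa'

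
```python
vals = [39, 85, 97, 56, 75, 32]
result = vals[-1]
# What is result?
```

vals has length 6. Negative index -1 maps to positive index 6 + (-1) = 5. vals[5] = 32.

32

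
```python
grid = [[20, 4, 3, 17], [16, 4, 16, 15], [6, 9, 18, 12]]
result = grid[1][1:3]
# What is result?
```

grid[1] = [16, 4, 16, 15]. grid[1] has length 4. The slice grid[1][1:3] selects indices [1, 2] (1->4, 2->16), giving [4, 16].

[4, 16]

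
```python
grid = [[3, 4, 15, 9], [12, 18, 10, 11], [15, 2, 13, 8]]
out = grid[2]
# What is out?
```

grid has 3 rows. Row 2 is [15, 2, 13, 8].

[15, 2, 13, 8]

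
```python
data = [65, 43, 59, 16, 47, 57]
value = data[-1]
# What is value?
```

data has length 6. Negative index -1 maps to positive index 6 + (-1) = 5. data[5] = 57.

57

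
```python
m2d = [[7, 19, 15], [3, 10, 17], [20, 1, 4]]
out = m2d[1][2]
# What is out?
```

m2d[1] = [3, 10, 17]. Taking column 2 of that row yields 17.

17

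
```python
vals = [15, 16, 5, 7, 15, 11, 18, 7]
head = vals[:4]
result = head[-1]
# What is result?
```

vals has length 8. The slice vals[:4] selects indices [0, 1, 2, 3] (0->15, 1->16, 2->5, 3->7), giving [15, 16, 5, 7]. So head = [15, 16, 5, 7]. Then head[-1] = 7.

7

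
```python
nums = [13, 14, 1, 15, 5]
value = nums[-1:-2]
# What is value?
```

nums has length 5. The slice nums[-1:-2] resolves to an empty index range, so the result is [].

[]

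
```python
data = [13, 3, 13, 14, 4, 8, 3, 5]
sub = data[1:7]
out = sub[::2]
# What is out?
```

data has length 8. The slice data[1:7] selects indices [1, 2, 3, 4, 5, 6] (1->3, 2->13, 3->14, 4->4, 5->8, 6->3), giving [3, 13, 14, 4, 8, 3]. So sub = [3, 13, 14, 4, 8, 3]. sub has length 6. The slice sub[::2] selects indices [0, 2, 4] (0->3, 2->14, 4->8), giving [3, 14, 8].

[3, 14, 8]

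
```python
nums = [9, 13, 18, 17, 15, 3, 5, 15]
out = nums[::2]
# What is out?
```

nums has length 8. The slice nums[::2] selects indices [0, 2, 4, 6] (0->9, 2->18, 4->15, 6->5), giving [9, 18, 15, 5].

[9, 18, 15, 5]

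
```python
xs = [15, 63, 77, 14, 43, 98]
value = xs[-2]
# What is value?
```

xs has length 6. Negative index -2 maps to positive index 6 + (-2) = 4. xs[4] = 43.

43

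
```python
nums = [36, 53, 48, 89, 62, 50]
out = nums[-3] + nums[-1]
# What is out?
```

nums has length 6. Negative index -3 maps to positive index 6 + (-3) = 3. nums[3] = 89.
nums has length 6. Negative index -1 maps to positive index 6 + (-1) = 5. nums[5] = 50.
Sum: 89 + 50 = 139.

139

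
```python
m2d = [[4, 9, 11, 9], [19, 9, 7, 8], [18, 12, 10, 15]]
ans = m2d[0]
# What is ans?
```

m2d has 3 rows. Row 0 is [4, 9, 11, 9].

[4, 9, 11, 9]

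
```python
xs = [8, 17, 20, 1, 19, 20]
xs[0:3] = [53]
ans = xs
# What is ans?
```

xs starts as [8, 17, 20, 1, 19, 20] (length 6). The slice xs[0:3] covers indices [0, 1, 2] with values [8, 17, 20]. Replacing that slice with [53] (different length) produces [53, 1, 19, 20].

[53, 1, 19, 20]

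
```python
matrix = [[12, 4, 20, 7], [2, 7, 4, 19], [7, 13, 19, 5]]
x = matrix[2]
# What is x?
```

matrix has 3 rows. Row 2 is [7, 13, 19, 5].

[7, 13, 19, 5]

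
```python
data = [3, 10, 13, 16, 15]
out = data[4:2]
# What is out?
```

data has length 5. The slice data[4:2] resolves to an empty index range, so the result is [].

[]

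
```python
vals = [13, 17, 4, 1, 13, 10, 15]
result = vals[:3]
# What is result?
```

vals has length 7. The slice vals[:3] selects indices [0, 1, 2] (0->13, 1->17, 2->4), giving [13, 17, 4].

[13, 17, 4]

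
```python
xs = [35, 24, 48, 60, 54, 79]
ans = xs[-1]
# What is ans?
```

xs has length 6. Negative index -1 maps to positive index 6 + (-1) = 5. xs[5] = 79.

79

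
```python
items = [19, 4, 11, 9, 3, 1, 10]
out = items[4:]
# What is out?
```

items has length 7. The slice items[4:] selects indices [4, 5, 6] (4->3, 5->1, 6->10), giving [3, 1, 10].

[3, 1, 10]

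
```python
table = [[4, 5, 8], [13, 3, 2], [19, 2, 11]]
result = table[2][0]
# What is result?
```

table[2] = [19, 2, 11]. Taking column 0 of that row yields 19.

19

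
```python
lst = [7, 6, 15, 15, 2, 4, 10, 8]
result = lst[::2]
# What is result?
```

lst has length 8. The slice lst[::2] selects indices [0, 2, 4, 6] (0->7, 2->15, 4->2, 6->10), giving [7, 15, 2, 10].

[7, 15, 2, 10]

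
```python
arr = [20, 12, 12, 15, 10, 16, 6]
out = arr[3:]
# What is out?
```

arr has length 7. The slice arr[3:] selects indices [3, 4, 5, 6] (3->15, 4->10, 5->16, 6->6), giving [15, 10, 16, 6].

[15, 10, 16, 6]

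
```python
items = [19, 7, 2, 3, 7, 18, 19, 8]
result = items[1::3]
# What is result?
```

items has length 8. The slice items[1::3] selects indices [1, 4, 7] (1->7, 4->7, 7->8), giving [7, 7, 8].

[7, 7, 8]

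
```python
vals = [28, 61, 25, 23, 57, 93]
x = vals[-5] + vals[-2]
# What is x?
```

vals has length 6. Negative index -5 maps to positive index 6 + (-5) = 1. vals[1] = 61.
vals has length 6. Negative index -2 maps to positive index 6 + (-2) = 4. vals[4] = 57.
Sum: 61 + 57 = 118.

118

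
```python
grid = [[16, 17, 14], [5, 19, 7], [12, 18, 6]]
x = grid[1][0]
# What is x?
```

grid[1] = [5, 19, 7]. Taking column 0 of that row yields 5.

5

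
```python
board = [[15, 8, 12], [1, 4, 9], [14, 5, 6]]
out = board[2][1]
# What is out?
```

board[2] = [14, 5, 6]. Taking column 1 of that row yields 5.

5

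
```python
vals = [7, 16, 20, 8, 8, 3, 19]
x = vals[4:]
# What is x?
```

vals has length 7. The slice vals[4:] selects indices [4, 5, 6] (4->8, 5->3, 6->19), giving [8, 3, 19].

[8, 3, 19]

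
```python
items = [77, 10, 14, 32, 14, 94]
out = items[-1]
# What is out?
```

items has length 6. Negative index -1 maps to positive index 6 + (-1) = 5. items[5] = 94.

94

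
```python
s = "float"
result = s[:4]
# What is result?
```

s has length 5. The slice s[:4] selects indices [0, 1, 2, 3] (0->'f', 1->'l', 2->'o', 3->'a'), giving 'floa'.

'floa'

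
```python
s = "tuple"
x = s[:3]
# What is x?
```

s has length 5. The slice s[:3] selects indices [0, 1, 2] (0->'t', 1->'u', 2->'p'), giving 'tup'.

'tup'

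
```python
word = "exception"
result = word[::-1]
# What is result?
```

word has length 9. The slice word[::-1] selects indices [8, 7, 6, 5, 4, 3, 2, 1, 0] (8->'n', 7->'o', 6->'i', 5->'t', 4->'p', 3->'e', 2->'c', 1->'x', 0->'e'), giving 'noitpecxe'.

'noitpecxe'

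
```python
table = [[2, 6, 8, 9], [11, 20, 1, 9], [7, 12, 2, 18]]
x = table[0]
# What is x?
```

table has 3 rows. Row 0 is [2, 6, 8, 9].

[2, 6, 8, 9]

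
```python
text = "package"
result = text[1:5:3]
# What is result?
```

text has length 7. The slice text[1:5:3] selects indices [1, 4] (1->'a', 4->'a'), giving 'aa'.

'aa'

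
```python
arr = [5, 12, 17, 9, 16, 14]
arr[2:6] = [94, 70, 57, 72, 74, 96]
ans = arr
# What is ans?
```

arr starts as [5, 12, 17, 9, 16, 14] (length 6). The slice arr[2:6] covers indices [2, 3, 4, 5] with values [17, 9, 16, 14]. Replacing that slice with [94, 70, 57, 72, 74, 96] (different length) produces [5, 12, 94, 70, 57, 72, 74, 96].

[5, 12, 94, 70, 57, 72, 74, 96]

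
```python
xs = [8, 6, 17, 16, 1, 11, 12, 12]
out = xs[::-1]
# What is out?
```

xs has length 8. The slice xs[::-1] selects indices [7, 6, 5, 4, 3, 2, 1, 0] (7->12, 6->12, 5->11, 4->1, 3->16, 2->17, 1->6, 0->8), giving [12, 12, 11, 1, 16, 17, 6, 8].

[12, 12, 11, 1, 16, 17, 6, 8]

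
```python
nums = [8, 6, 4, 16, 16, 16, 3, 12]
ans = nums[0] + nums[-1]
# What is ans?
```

nums has length 8. nums[0] = 8.
nums has length 8. Negative index -1 maps to positive index 8 + (-1) = 7. nums[7] = 12.
Sum: 8 + 12 = 20.

20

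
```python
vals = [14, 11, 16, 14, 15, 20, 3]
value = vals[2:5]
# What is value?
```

vals has length 7. The slice vals[2:5] selects indices [2, 3, 4] (2->16, 3->14, 4->15), giving [16, 14, 15].

[16, 14, 15]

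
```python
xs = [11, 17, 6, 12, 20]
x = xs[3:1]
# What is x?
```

xs has length 5. The slice xs[3:1] resolves to an empty index range, so the result is [].

[]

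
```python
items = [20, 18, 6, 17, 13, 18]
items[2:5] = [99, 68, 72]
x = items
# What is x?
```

items starts as [20, 18, 6, 17, 13, 18] (length 6). The slice items[2:5] covers indices [2, 3, 4] with values [6, 17, 13]. Replacing that slice with [99, 68, 72] (same length) produces [20, 18, 99, 68, 72, 18].

[20, 18, 99, 68, 72, 18]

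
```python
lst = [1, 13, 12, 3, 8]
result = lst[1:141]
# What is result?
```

lst has length 5. The slice lst[1:141] selects indices [1, 2, 3, 4] (1->13, 2->12, 3->3, 4->8), giving [13, 12, 3, 8].

[13, 12, 3, 8]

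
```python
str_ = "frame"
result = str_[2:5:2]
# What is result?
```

str_ has length 5. The slice str_[2:5:2] selects indices [2, 4] (2->'a', 4->'e'), giving 'ae'.

'ae'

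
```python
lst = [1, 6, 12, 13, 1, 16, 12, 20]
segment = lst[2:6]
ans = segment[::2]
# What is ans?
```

lst has length 8. The slice lst[2:6] selects indices [2, 3, 4, 5] (2->12, 3->13, 4->1, 5->16), giving [12, 13, 1, 16]. So segment = [12, 13, 1, 16]. segment has length 4. The slice segment[::2] selects indices [0, 2] (0->12, 2->1), giving [12, 1].

[12, 1]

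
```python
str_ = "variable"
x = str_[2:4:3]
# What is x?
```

str_ has length 8. The slice str_[2:4:3] selects indices [2] (2->'r'), giving 'r'.

'r'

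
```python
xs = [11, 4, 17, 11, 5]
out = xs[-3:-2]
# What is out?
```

xs has length 5. The slice xs[-3:-2] selects indices [2] (2->17), giving [17].

[17]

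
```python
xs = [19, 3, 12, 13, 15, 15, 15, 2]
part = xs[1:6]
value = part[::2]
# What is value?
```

xs has length 8. The slice xs[1:6] selects indices [1, 2, 3, 4, 5] (1->3, 2->12, 3->13, 4->15, 5->15), giving [3, 12, 13, 15, 15]. So part = [3, 12, 13, 15, 15]. part has length 5. The slice part[::2] selects indices [0, 2, 4] (0->3, 2->13, 4->15), giving [3, 13, 15].

[3, 13, 15]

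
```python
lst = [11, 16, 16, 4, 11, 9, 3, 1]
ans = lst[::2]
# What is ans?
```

lst has length 8. The slice lst[::2] selects indices [0, 2, 4, 6] (0->11, 2->16, 4->11, 6->3), giving [11, 16, 11, 3].

[11, 16, 11, 3]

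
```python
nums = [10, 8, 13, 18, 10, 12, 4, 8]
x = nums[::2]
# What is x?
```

nums has length 8. The slice nums[::2] selects indices [0, 2, 4, 6] (0->10, 2->13, 4->10, 6->4), giving [10, 13, 10, 4].

[10, 13, 10, 4]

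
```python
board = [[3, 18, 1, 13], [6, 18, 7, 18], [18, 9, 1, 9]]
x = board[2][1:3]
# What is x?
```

board[2] = [18, 9, 1, 9]. board[2] has length 4. The slice board[2][1:3] selects indices [1, 2] (1->9, 2->1), giving [9, 1].

[9, 1]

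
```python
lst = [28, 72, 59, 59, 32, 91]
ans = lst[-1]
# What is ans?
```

lst has length 6. Negative index -1 maps to positive index 6 + (-1) = 5. lst[5] = 91.

91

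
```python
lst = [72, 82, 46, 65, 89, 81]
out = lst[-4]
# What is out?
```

lst has length 6. Negative index -4 maps to positive index 6 + (-4) = 2. lst[2] = 46.

46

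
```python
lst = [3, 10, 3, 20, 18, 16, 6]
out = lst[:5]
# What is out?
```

lst has length 7. The slice lst[:5] selects indices [0, 1, 2, 3, 4] (0->3, 1->10, 2->3, 3->20, 4->18), giving [3, 10, 3, 20, 18].

[3, 10, 3, 20, 18]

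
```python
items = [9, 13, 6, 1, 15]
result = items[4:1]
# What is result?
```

items has length 5. The slice items[4:1] resolves to an empty index range, so the result is [].

[]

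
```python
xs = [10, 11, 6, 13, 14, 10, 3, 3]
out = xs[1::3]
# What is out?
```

xs has length 8. The slice xs[1::3] selects indices [1, 4, 7] (1->11, 4->14, 7->3), giving [11, 14, 3].

[11, 14, 3]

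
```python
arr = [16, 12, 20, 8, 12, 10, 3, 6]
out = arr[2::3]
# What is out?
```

arr has length 8. The slice arr[2::3] selects indices [2, 5] (2->20, 5->10), giving [20, 10].

[20, 10]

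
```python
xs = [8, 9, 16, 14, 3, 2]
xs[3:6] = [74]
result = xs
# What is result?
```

xs starts as [8, 9, 16, 14, 3, 2] (length 6). The slice xs[3:6] covers indices [3, 4, 5] with values [14, 3, 2]. Replacing that slice with [74] (different length) produces [8, 9, 16, 74].

[8, 9, 16, 74]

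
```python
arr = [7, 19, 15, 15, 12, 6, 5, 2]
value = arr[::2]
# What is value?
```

arr has length 8. The slice arr[::2] selects indices [0, 2, 4, 6] (0->7, 2->15, 4->12, 6->5), giving [7, 15, 12, 5].

[7, 15, 12, 5]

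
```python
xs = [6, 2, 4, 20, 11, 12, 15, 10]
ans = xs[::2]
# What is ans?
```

xs has length 8. The slice xs[::2] selects indices [0, 2, 4, 6] (0->6, 2->4, 4->11, 6->15), giving [6, 4, 11, 15].

[6, 4, 11, 15]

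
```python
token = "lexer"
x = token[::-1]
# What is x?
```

token has length 5. The slice token[::-1] selects indices [4, 3, 2, 1, 0] (4->'r', 3->'e', 2->'x', 1->'e', 0->'l'), giving 'rexel'.

'rexel'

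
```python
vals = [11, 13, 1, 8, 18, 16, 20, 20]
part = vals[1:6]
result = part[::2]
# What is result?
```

vals has length 8. The slice vals[1:6] selects indices [1, 2, 3, 4, 5] (1->13, 2->1, 3->8, 4->18, 5->16), giving [13, 1, 8, 18, 16]. So part = [13, 1, 8, 18, 16]. part has length 5. The slice part[::2] selects indices [0, 2, 4] (0->13, 2->8, 4->16), giving [13, 8, 16].

[13, 8, 16]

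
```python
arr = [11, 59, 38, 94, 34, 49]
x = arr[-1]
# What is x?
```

arr has length 6. Negative index -1 maps to positive index 6 + (-1) = 5. arr[5] = 49.

49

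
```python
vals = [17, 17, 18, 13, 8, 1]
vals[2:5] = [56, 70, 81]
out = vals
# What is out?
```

vals starts as [17, 17, 18, 13, 8, 1] (length 6). The slice vals[2:5] covers indices [2, 3, 4] with values [18, 13, 8]. Replacing that slice with [56, 70, 81] (same length) produces [17, 17, 56, 70, 81, 1].

[17, 17, 56, 70, 81, 1]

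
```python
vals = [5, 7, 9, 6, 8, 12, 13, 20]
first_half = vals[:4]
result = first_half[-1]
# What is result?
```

vals has length 8. The slice vals[:4] selects indices [0, 1, 2, 3] (0->5, 1->7, 2->9, 3->6), giving [5, 7, 9, 6]. So first_half = [5, 7, 9, 6]. Then first_half[-1] = 6.

6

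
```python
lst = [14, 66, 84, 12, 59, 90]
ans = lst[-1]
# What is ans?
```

lst has length 6. Negative index -1 maps to positive index 6 + (-1) = 5. lst[5] = 90.

90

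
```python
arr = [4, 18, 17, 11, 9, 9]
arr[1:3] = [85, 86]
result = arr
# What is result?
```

arr starts as [4, 18, 17, 11, 9, 9] (length 6). The slice arr[1:3] covers indices [1, 2] with values [18, 17]. Replacing that slice with [85, 86] (same length) produces [4, 85, 86, 11, 9, 9].

[4, 85, 86, 11, 9, 9]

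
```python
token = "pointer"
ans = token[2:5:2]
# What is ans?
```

token has length 7. The slice token[2:5:2] selects indices [2, 4] (2->'i', 4->'t'), giving 'it'.

'it'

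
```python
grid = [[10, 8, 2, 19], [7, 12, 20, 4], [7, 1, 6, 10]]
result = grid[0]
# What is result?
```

grid has 3 rows. Row 0 is [10, 8, 2, 19].

[10, 8, 2, 19]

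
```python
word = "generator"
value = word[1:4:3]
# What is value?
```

word has length 9. The slice word[1:4:3] selects indices [1] (1->'e'), giving 'e'.

'e'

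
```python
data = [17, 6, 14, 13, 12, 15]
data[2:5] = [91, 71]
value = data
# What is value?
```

data starts as [17, 6, 14, 13, 12, 15] (length 6). The slice data[2:5] covers indices [2, 3, 4] with values [14, 13, 12]. Replacing that slice with [91, 71] (different length) produces [17, 6, 91, 71, 15].

[17, 6, 91, 71, 15]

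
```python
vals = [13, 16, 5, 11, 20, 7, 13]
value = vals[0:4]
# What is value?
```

vals has length 7. The slice vals[0:4] selects indices [0, 1, 2, 3] (0->13, 1->16, 2->5, 3->11), giving [13, 16, 5, 11].

[13, 16, 5, 11]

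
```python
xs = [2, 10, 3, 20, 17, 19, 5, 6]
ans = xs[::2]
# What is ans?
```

xs has length 8. The slice xs[::2] selects indices [0, 2, 4, 6] (0->2, 2->3, 4->17, 6->5), giving [2, 3, 17, 5].

[2, 3, 17, 5]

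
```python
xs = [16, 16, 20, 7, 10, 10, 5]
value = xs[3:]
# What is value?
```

xs has length 7. The slice xs[3:] selects indices [3, 4, 5, 6] (3->7, 4->10, 5->10, 6->5), giving [7, 10, 10, 5].

[7, 10, 10, 5]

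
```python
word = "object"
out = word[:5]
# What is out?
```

word has length 6. The slice word[:5] selects indices [0, 1, 2, 3, 4] (0->'o', 1->'b', 2->'j', 3->'e', 4->'c'), giving 'objec'.

'objec'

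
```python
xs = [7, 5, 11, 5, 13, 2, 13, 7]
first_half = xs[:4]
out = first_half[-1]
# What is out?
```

xs has length 8. The slice xs[:4] selects indices [0, 1, 2, 3] (0->7, 1->5, 2->11, 3->5), giving [7, 5, 11, 5]. So first_half = [7, 5, 11, 5]. Then first_half[-1] = 5.

5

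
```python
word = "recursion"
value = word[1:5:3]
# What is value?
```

word has length 9. The slice word[1:5:3] selects indices [1, 4] (1->'e', 4->'r'), giving 'er'.

'er'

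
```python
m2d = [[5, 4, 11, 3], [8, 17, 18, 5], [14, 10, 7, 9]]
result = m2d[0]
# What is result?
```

m2d has 3 rows. Row 0 is [5, 4, 11, 3].

[5, 4, 11, 3]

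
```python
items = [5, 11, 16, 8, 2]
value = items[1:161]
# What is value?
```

items has length 5. The slice items[1:161] selects indices [1, 2, 3, 4] (1->11, 2->16, 3->8, 4->2), giving [11, 16, 8, 2].

[11, 16, 8, 2]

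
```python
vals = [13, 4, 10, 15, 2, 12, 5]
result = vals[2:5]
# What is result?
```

vals has length 7. The slice vals[2:5] selects indices [2, 3, 4] (2->10, 3->15, 4->2), giving [10, 15, 2].

[10, 15, 2]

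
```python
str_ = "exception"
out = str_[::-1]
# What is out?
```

str_ has length 9. The slice str_[::-1] selects indices [8, 7, 6, 5, 4, 3, 2, 1, 0] (8->'n', 7->'o', 6->'i', 5->'t', 4->'p', 3->'e', 2->'c', 1->'x', 0->'e'), giving 'noitpecxe'.

'noitpecxe'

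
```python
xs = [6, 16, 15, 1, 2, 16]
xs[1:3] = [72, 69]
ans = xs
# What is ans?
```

xs starts as [6, 16, 15, 1, 2, 16] (length 6). The slice xs[1:3] covers indices [1, 2] with values [16, 15]. Replacing that slice with [72, 69] (same length) produces [6, 72, 69, 1, 2, 16].

[6, 72, 69, 1, 2, 16]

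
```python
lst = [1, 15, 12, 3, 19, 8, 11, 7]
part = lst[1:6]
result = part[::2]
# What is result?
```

lst has length 8. The slice lst[1:6] selects indices [1, 2, 3, 4, 5] (1->15, 2->12, 3->3, 4->19, 5->8), giving [15, 12, 3, 19, 8]. So part = [15, 12, 3, 19, 8]. part has length 5. The slice part[::2] selects indices [0, 2, 4] (0->15, 2->3, 4->8), giving [15, 3, 8].

[15, 3, 8]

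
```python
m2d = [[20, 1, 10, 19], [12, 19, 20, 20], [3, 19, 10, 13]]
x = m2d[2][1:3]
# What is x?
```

m2d[2] = [3, 19, 10, 13]. m2d[2] has length 4. The slice m2d[2][1:3] selects indices [1, 2] (1->19, 2->10), giving [19, 10].

[19, 10]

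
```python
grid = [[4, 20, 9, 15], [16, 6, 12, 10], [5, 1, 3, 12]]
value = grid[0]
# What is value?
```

grid has 3 rows. Row 0 is [4, 20, 9, 15].

[4, 20, 9, 15]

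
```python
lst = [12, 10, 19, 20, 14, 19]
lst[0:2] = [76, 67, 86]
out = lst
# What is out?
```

lst starts as [12, 10, 19, 20, 14, 19] (length 6). The slice lst[0:2] covers indices [0, 1] with values [12, 10]. Replacing that slice with [76, 67, 86] (different length) produces [76, 67, 86, 19, 20, 14, 19].

[76, 67, 86, 19, 20, 14, 19]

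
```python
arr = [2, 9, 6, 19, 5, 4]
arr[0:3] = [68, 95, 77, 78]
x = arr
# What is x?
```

arr starts as [2, 9, 6, 19, 5, 4] (length 6). The slice arr[0:3] covers indices [0, 1, 2] with values [2, 9, 6]. Replacing that slice with [68, 95, 77, 78] (different length) produces [68, 95, 77, 78, 19, 5, 4].

[68, 95, 77, 78, 19, 5, 4]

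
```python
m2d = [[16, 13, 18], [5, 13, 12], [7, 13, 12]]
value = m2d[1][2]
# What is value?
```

m2d[1] = [5, 13, 12]. Taking column 2 of that row yields 12.

12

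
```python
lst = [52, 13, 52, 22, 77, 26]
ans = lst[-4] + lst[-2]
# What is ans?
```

lst has length 6. Negative index -4 maps to positive index 6 + (-4) = 2. lst[2] = 52.
lst has length 6. Negative index -2 maps to positive index 6 + (-2) = 4. lst[4] = 77.
Sum: 52 + 77 = 129.

129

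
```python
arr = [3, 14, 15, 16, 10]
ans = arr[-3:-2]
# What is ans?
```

arr has length 5. The slice arr[-3:-2] selects indices [2] (2->15), giving [15].

[15]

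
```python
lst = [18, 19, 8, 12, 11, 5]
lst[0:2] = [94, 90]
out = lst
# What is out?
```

lst starts as [18, 19, 8, 12, 11, 5] (length 6). The slice lst[0:2] covers indices [0, 1] with values [18, 19]. Replacing that slice with [94, 90] (same length) produces [94, 90, 8, 12, 11, 5].

[94, 90, 8, 12, 11, 5]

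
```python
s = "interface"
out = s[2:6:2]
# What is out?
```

s has length 9. The slice s[2:6:2] selects indices [2, 4] (2->'t', 4->'r'), giving 'tr'.

'tr'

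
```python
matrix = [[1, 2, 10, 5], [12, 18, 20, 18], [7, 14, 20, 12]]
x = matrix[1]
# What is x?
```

matrix has 3 rows. Row 1 is [12, 18, 20, 18].

[12, 18, 20, 18]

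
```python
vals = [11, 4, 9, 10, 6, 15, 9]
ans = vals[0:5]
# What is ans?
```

vals has length 7. The slice vals[0:5] selects indices [0, 1, 2, 3, 4] (0->11, 1->4, 2->9, 3->10, 4->6), giving [11, 4, 9, 10, 6].

[11, 4, 9, 10, 6]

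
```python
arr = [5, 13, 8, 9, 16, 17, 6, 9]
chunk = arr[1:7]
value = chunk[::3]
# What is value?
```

arr has length 8. The slice arr[1:7] selects indices [1, 2, 3, 4, 5, 6] (1->13, 2->8, 3->9, 4->16, 5->17, 6->6), giving [13, 8, 9, 16, 17, 6]. So chunk = [13, 8, 9, 16, 17, 6]. chunk has length 6. The slice chunk[::3] selects indices [0, 3] (0->13, 3->16), giving [13, 16].

[13, 16]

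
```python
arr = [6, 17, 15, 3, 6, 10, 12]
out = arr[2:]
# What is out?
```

arr has length 7. The slice arr[2:] selects indices [2, 3, 4, 5, 6] (2->15, 3->3, 4->6, 5->10, 6->12), giving [15, 3, 6, 10, 12].

[15, 3, 6, 10, 12]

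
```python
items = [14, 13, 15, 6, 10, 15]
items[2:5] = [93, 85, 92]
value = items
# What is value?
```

items starts as [14, 13, 15, 6, 10, 15] (length 6). The slice items[2:5] covers indices [2, 3, 4] with values [15, 6, 10]. Replacing that slice with [93, 85, 92] (same length) produces [14, 13, 93, 85, 92, 15].

[14, 13, 93, 85, 92, 15]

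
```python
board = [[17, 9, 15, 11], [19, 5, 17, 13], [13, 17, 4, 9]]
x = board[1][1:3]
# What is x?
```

board[1] = [19, 5, 17, 13]. board[1] has length 4. The slice board[1][1:3] selects indices [1, 2] (1->5, 2->17), giving [5, 17].

[5, 17]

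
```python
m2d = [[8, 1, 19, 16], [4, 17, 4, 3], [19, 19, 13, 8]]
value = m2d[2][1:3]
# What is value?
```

m2d[2] = [19, 19, 13, 8]. m2d[2] has length 4. The slice m2d[2][1:3] selects indices [1, 2] (1->19, 2->13), giving [19, 13].

[19, 13]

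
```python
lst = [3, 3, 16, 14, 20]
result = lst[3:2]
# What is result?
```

lst has length 5. The slice lst[3:2] resolves to an empty index range, so the result is [].

[]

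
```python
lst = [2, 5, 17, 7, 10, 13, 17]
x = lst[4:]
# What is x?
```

lst has length 7. The slice lst[4:] selects indices [4, 5, 6] (4->10, 5->13, 6->17), giving [10, 13, 17].

[10, 13, 17]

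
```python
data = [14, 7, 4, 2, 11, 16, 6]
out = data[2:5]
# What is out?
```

data has length 7. The slice data[2:5] selects indices [2, 3, 4] (2->4, 3->2, 4->11), giving [4, 2, 11].

[4, 2, 11]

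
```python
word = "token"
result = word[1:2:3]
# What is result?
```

word has length 5. The slice word[1:2:3] selects indices [1] (1->'o'), giving 'o'.

'o'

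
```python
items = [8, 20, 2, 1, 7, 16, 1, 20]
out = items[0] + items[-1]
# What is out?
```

items has length 8. items[0] = 8.
items has length 8. Negative index -1 maps to positive index 8 + (-1) = 7. items[7] = 20.
Sum: 8 + 20 = 28.

28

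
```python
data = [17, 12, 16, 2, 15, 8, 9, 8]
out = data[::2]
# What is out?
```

data has length 8. The slice data[::2] selects indices [0, 2, 4, 6] (0->17, 2->16, 4->15, 6->9), giving [17, 16, 15, 9].

[17, 16, 15, 9]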